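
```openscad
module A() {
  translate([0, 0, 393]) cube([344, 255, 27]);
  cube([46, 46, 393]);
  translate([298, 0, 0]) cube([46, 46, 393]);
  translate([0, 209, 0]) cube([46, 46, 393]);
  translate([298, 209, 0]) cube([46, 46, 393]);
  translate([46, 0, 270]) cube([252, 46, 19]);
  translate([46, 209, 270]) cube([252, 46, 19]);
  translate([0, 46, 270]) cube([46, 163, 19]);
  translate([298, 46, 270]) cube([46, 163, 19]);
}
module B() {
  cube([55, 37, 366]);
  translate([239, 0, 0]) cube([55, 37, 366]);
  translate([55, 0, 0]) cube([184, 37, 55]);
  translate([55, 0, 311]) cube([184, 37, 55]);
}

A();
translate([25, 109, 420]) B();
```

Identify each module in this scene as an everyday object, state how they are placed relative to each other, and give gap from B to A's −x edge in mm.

The picture frame's min-x is at 25; the stool's min-x is 0; gap = 25 mm.

A is a stool. B is a picture frame. The picture frame is on top of the stool, centred. The gap from the picture frame to the stool's −x edge is 25 mm.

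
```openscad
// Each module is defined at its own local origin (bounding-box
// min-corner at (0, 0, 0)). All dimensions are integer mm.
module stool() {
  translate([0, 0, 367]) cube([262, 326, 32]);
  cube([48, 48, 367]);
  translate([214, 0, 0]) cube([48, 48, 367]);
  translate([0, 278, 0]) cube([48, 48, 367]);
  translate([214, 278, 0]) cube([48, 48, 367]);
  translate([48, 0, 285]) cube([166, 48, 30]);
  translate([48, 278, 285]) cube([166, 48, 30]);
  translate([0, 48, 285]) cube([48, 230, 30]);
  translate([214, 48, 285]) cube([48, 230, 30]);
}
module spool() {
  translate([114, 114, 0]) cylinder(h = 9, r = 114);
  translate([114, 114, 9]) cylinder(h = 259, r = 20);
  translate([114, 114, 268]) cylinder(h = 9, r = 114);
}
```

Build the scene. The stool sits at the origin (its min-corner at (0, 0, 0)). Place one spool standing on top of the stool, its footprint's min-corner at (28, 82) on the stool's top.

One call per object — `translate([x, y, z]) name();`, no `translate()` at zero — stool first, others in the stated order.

stool();
translate([28, 82, 399]) spool();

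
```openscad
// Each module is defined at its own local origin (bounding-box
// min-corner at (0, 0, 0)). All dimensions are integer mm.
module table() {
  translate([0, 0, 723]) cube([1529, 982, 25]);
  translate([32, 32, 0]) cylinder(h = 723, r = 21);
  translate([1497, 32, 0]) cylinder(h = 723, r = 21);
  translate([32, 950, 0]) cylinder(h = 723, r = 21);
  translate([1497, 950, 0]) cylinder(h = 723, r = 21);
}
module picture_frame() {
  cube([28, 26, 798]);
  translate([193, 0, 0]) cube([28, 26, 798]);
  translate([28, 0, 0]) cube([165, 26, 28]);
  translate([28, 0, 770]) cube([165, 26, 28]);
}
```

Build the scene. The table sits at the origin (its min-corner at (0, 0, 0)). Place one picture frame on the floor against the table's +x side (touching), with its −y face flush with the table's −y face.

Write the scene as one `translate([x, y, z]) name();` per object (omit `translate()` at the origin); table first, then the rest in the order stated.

table();
translate([1529, 0, 0]) picture_frame();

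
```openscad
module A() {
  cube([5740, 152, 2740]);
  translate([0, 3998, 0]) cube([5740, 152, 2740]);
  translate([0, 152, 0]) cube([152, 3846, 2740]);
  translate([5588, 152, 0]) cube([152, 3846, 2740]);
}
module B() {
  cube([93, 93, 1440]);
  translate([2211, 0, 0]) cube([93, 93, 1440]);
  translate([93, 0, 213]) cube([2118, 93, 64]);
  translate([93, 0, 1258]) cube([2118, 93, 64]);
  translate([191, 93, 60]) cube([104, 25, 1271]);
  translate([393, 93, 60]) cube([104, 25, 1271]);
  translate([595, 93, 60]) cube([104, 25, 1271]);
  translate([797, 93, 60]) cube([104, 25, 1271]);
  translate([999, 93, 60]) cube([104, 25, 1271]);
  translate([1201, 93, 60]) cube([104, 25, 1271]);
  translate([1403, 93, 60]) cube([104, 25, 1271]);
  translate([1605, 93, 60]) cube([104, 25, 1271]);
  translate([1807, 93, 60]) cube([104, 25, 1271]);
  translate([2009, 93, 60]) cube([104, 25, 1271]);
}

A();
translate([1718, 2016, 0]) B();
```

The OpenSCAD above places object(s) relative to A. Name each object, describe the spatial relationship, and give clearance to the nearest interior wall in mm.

A is a house frame. B is a fence section. The fence section sits inside the house frame, centred. The clearance to the nearest interior wall is 1566 mm.

Clearances: x = 1566, y = 1864; minimum 1566 mm.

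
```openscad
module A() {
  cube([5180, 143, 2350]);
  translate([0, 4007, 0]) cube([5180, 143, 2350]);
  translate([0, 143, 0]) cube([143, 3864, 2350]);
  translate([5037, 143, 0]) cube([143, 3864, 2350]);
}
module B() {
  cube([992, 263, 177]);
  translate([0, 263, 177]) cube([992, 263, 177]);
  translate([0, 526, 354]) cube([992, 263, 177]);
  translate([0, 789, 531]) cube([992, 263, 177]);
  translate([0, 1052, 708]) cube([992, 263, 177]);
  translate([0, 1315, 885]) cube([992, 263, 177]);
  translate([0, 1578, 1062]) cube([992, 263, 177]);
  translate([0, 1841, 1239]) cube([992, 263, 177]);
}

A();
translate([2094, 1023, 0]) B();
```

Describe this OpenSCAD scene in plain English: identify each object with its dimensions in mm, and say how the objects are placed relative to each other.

A is the wall frame of a small rectangular building: four walls, each 2350 mm tall and 143 mm thick, enclosing a footprint 5180 mm (x) by 4150 mm (y) outside-to-outside, with no floor or roof. The front and back walls (the −y and +y sides) span the full width; the two side walls fit between them.

B is a straight staircase of 8 solid steps. Each step is 992 mm wide (x), 263 mm deep (y, the going) and 177 mm tall (the rise). The first step rests on the floor; each subsequent step sits one going further in +y and one rise higher in +z, directly behind and above the previous step with no overlap.

The staircase sits inside the house frame, centred.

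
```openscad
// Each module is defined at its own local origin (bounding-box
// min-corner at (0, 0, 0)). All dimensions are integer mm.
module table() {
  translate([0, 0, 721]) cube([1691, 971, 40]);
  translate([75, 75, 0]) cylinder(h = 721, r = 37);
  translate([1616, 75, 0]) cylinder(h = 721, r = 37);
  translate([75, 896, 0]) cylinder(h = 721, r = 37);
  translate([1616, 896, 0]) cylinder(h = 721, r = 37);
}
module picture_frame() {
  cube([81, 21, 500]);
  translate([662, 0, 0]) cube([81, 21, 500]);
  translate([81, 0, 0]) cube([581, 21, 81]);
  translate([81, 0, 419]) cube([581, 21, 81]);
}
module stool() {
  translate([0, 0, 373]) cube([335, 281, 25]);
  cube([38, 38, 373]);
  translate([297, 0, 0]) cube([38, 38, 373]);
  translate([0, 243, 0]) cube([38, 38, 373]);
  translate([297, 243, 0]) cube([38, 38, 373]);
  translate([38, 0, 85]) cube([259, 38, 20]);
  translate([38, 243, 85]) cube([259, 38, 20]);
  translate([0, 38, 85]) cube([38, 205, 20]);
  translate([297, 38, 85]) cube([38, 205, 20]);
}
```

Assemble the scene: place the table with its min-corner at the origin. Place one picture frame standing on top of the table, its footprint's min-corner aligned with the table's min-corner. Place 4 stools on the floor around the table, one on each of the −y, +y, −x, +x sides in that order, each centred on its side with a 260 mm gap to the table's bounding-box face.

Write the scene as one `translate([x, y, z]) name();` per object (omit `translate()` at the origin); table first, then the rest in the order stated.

table();
translate([0, 0, 761]) picture_frame();
translate([678, -541, 0]) stool();
translate([678, 1231, 0]) stool();
translate([-595, 345, 0]) stool();
translate([1951, 345, 0]) stool();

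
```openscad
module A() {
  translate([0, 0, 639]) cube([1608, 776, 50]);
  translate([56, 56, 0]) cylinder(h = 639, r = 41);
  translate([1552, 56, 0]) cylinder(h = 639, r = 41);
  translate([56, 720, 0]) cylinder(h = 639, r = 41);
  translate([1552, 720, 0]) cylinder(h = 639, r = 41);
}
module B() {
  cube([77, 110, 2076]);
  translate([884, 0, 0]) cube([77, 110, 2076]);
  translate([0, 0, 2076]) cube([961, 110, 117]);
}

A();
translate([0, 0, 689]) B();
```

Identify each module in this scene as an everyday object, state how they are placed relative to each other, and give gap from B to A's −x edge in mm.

A is a table. B is a door frame. The door frame is on top of the table. The gap from the door frame to the table's −x edge is 0 mm.

The door frame's min-x is at 0; the table's min-x is 0; gap = 0 mm.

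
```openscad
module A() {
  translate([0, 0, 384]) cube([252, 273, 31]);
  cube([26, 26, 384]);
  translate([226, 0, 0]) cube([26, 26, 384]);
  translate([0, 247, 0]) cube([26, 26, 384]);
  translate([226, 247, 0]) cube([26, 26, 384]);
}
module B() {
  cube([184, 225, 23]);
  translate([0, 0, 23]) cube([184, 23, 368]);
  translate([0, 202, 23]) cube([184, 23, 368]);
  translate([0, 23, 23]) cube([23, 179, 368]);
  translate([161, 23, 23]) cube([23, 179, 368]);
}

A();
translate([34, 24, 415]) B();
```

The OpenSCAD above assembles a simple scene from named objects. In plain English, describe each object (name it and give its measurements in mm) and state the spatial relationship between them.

A is a simple wooden stool: a rectangular seat 252 mm (x) by 273 mm (y), 31 mm thick, top face at z = 415 mm, on four square legs, each 26×26 mm in cross-section. The legs rest on z = 0, each flush with a corner of the seat.

B is an open storage box with external size 184×225×391 mm and wall thickness 23 mm (the base is also 23 mm thick). The base covers the whole footprint; the four walls stand on the base, with the y-facing walls full-width and the x-facing walls fitting between their inner faces.

The open box is on top of the stool, centred.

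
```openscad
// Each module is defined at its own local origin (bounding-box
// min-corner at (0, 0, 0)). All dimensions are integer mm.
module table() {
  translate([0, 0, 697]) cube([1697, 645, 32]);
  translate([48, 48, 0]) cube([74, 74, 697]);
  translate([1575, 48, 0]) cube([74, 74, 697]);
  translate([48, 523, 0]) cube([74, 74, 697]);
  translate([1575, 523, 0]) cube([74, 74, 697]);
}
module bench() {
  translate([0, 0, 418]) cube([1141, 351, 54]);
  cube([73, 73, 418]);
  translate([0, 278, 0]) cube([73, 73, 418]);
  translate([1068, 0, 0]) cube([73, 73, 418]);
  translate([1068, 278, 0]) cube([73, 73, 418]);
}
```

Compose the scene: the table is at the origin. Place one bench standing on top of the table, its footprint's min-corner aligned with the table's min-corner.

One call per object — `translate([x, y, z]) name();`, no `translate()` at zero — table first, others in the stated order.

table();
translate([0, 0, 729]) bench();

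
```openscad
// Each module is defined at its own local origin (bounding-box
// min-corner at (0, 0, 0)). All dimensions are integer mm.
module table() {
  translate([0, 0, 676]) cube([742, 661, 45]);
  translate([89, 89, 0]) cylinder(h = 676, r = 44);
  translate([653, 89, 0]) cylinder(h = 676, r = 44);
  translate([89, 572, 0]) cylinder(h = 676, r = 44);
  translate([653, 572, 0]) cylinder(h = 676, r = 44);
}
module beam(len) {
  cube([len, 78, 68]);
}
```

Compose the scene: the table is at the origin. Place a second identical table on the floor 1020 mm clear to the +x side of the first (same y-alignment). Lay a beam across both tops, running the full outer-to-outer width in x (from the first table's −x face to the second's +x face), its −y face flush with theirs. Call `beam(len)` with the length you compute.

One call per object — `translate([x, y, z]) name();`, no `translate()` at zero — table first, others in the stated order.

table();
translate([1762, 0, 0]) table();
translate([0, 0, 721]) beam(2504);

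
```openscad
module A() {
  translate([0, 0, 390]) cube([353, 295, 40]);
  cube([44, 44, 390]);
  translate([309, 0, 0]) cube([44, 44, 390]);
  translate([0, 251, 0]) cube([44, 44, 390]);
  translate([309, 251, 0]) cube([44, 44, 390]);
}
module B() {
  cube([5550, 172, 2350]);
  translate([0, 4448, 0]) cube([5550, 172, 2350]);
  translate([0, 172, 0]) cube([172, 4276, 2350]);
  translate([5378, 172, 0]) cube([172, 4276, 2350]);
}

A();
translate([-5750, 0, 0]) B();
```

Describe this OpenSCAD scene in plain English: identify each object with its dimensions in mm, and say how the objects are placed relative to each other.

A is a four-legged stool. The seat is a 353×295×40 mm slab whose top surface is at z = 430 mm; four square legs, each 44×44 mm in cross-section, run from the floor (z = 0) to the underside of the seat, each flush with a corner of the seat.

B is the wall frame of a small rectangular building: four walls, each 2350 mm tall and 172 mm thick, enclosing a footprint 5550 mm (x) by 4620 mm (y) outside-to-outside, with no floor or roof. The front and back walls (the −y and +y sides) span the full width; the two side walls fit between them.

The house frame is on the floor beside the stool on its −x side.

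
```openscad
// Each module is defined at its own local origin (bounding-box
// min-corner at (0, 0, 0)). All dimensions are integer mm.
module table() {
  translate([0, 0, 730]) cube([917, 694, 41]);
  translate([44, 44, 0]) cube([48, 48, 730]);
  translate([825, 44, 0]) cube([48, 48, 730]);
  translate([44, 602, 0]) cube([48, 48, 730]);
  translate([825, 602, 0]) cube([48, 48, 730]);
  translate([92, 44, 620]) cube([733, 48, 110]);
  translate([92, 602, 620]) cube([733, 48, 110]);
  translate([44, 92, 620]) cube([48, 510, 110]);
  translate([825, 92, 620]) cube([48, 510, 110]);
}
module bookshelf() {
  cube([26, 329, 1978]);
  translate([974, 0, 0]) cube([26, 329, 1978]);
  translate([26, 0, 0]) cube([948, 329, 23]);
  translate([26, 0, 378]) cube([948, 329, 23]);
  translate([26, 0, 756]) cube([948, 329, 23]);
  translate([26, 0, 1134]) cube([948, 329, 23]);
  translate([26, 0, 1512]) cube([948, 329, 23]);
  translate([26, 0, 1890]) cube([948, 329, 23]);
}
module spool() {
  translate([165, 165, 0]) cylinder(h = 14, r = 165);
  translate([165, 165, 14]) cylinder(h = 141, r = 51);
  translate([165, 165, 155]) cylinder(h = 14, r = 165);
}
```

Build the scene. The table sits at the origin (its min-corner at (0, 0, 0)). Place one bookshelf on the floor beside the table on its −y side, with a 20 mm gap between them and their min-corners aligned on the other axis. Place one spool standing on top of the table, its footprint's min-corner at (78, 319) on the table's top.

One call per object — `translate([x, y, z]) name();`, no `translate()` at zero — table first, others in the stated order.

table();
translate([0, -349, 0]) bookshelf();
translate([78, 319, 771]) spool();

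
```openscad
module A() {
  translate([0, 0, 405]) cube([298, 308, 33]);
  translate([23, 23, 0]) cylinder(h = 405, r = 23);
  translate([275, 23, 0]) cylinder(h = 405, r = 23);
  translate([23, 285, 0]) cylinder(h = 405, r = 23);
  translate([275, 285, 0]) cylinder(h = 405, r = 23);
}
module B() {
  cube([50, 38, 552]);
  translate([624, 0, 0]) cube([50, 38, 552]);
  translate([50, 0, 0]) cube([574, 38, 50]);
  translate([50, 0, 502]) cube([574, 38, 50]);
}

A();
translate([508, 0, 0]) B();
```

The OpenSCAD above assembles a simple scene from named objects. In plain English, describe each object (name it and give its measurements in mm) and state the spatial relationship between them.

A is a four-legged stool. The seat is 298×308 mm, 33 mm thick, top at z = 438 mm. It stands on four round legs, each 46 mm in diameter, from z = 0 to the seat underside, each leg's axis is inset half a diameter from the nearest pair of seat edges (so the leg's bounding box is flush with the corner).

B is a picture frame with a 574×452 mm rectangular opening (x by z) and a uniform 50 mm border on every side. Frame depth is 38 mm along y. It is built from two vertical stiles running the full outside height and two horizontal rails spanning the gap between the stiles.

The picture frame is on the floor beside the stool on its +x side.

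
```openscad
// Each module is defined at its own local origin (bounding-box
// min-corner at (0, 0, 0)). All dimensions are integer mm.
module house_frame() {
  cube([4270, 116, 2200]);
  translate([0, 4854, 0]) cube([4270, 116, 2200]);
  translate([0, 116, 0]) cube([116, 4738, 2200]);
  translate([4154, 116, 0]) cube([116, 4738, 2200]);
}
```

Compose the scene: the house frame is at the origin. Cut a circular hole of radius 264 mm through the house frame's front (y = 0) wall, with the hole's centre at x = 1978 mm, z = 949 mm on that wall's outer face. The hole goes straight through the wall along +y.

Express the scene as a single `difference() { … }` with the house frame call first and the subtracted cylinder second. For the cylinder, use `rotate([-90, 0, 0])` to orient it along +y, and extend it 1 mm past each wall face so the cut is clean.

difference() {
  house_frame();
  translate([1978, -1, 949]) rotate([-90, 0, 0]) cylinder(h = 118, r = 264);
}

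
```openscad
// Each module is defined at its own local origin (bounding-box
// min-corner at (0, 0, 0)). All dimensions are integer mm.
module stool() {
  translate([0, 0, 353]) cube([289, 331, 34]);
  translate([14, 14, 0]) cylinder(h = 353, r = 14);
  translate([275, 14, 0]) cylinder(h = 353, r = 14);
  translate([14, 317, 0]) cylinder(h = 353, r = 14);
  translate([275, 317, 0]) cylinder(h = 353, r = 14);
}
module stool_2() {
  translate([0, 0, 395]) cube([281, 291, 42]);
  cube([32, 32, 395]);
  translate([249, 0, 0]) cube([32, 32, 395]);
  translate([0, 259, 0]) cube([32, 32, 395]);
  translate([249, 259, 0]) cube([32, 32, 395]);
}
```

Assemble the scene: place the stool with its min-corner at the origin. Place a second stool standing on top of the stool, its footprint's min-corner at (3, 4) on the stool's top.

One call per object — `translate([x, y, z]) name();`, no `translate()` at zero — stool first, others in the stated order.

stool();
translate([3, 4, 387]) stool_2();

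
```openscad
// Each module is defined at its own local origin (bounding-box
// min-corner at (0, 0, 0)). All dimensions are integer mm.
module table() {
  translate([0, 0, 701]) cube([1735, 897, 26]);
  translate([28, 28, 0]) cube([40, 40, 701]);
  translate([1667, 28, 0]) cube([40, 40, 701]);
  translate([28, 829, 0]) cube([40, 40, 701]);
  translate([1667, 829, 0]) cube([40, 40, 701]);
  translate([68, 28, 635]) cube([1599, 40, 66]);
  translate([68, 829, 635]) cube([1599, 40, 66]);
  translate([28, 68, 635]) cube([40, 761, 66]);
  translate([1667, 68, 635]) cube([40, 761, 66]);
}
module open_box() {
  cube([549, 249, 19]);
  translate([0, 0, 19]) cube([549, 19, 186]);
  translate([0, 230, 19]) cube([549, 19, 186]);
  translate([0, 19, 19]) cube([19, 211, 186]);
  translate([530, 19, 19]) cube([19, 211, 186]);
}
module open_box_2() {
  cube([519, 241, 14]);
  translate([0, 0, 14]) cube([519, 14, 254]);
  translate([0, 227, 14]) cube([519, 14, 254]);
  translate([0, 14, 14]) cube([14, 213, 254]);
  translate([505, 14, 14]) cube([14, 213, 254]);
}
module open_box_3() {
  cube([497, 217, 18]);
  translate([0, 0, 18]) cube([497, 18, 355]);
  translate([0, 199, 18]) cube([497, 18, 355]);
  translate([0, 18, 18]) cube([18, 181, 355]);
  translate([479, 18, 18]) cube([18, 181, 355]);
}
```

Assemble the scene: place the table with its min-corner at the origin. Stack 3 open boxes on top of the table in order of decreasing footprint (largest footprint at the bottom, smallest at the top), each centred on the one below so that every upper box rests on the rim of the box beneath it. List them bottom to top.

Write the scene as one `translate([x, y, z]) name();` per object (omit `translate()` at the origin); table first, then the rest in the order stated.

table();
translate([593, 324, 727]) open_box();
translate([608, 328, 932]) open_box_2();
translate([619, 340, 1200]) open_box_3();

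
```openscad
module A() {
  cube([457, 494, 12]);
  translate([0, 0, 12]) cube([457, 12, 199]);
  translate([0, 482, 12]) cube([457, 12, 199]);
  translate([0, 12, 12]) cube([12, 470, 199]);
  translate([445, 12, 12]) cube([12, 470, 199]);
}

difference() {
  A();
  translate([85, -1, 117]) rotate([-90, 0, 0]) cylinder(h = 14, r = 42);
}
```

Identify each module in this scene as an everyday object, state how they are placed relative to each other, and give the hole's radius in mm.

A is an open box. The open box has a circular hole through its front wall. The hole's radius is 42 mm.

The subtracted cylinder has r = 42 mm.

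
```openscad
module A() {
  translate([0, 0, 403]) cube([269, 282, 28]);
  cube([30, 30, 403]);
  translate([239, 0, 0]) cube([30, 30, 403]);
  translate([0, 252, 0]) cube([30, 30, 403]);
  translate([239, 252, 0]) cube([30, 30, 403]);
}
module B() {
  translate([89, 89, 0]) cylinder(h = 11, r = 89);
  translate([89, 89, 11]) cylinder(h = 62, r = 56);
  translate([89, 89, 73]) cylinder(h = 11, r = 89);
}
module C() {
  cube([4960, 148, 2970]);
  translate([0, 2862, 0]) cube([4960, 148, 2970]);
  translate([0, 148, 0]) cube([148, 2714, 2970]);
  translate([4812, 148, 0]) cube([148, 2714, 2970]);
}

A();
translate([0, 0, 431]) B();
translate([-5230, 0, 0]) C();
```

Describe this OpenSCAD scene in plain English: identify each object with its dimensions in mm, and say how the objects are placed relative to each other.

A is a four-legged stool. The seat is 269×282 mm, 28 mm thick, top at z = 431 mm. It stands on four square legs, each 30×30 mm in cross-section, from z = 0 to the seat underside, each flush with a corner of the seat.

B is a spool: two coaxial disc flanges of radius 89 mm and thickness 11 mm, joined by a core cylinder of radius 56 mm and height 62 mm. The lower flange rests on z = 0 and the three cylinders share a vertical axis.

C is the wall frame of a small rectangular building: four walls, each 2970 mm tall and 148 mm thick, enclosing a footprint 4960 mm (x) by 3010 mm (y) outside-to-outside, with no floor or roof. The front and back walls (the −y and +y sides) span the full width; the two side walls fit between them.

The spool is on top of the stool. The house frame is on the floor beside the stool on its −x side.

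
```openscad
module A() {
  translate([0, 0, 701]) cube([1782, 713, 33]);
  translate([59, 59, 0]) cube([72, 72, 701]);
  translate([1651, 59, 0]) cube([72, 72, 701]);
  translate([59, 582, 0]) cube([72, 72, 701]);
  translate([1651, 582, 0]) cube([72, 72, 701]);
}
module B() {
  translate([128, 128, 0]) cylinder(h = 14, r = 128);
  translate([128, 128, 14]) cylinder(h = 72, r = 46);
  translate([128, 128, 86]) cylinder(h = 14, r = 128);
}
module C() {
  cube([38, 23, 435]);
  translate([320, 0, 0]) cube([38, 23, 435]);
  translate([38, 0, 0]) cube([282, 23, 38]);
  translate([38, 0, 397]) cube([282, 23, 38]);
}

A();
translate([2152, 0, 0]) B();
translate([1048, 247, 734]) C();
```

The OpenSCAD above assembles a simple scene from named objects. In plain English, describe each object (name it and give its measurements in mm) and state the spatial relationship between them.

A is a table: top 1782 mm (x) × 713 mm (y), 33 mm thick, upper face at z = 734 mm, on four 72×72 mm square legs, each inset 59 mm from the nearest pair of top edges, running from z = 0 to the bottom of the top.

B is a spool: two coaxial disc flanges of radius 128 mm and thickness 14 mm, joined by a core cylinder of radius 46 mm and height 72 mm. The lower flange rests on z = 0 and the three cylinders share a vertical axis.

C is a rectangular picture frame lying in the x–z plane (depth along y). The opening is 282 mm wide (x) by 359 mm tall (z), surrounded by a border 38 mm wide on all four sides. The frame is 23 mm deep and is made of two full-height vertical stiles with two horizontal rails fitted between them.

The spool is on the floor beside the table on its +x side. The picture frame is on top of the table.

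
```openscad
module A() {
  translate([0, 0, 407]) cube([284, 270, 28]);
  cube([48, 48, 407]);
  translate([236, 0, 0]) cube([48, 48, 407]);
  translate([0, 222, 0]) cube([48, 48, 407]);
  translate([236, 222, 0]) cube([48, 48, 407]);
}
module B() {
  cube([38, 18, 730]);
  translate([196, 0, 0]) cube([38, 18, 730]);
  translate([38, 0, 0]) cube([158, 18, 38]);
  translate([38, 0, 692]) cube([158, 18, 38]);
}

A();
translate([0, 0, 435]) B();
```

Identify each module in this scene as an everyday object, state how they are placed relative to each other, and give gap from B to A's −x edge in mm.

The picture frame's min-x is at 0; the stool's min-x is 0; gap = 0 mm.

A is a stool. B is a picture frame. The picture frame is on top of the stool. The gap from the picture frame to the stool's −x edge is 0 mm.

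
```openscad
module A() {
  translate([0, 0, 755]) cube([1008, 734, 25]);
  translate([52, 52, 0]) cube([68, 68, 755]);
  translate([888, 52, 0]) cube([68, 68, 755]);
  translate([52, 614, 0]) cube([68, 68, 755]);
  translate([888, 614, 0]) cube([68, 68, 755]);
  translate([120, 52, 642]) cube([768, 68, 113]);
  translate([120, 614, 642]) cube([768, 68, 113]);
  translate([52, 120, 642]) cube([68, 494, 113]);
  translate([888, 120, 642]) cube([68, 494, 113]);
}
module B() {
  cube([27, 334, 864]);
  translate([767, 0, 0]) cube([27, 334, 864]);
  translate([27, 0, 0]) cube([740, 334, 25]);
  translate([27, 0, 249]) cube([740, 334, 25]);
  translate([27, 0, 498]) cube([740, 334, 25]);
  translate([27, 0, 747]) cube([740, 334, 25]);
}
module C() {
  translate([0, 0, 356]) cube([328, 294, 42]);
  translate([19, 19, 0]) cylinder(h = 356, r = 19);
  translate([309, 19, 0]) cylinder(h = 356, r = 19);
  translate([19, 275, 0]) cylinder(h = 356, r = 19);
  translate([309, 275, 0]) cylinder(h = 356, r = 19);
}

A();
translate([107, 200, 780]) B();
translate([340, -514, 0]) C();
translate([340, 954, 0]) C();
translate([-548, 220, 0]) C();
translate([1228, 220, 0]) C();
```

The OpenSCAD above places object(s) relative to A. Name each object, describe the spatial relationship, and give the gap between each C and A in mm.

Each stool's nearest face is 220 mm from the table's bounding box.

A is a table. B is a bookshelf. C is a stool. The bookshelf is on top of the table, centred. Four stools sit around the table at the −y, +y, −x, +x sides. The gap between each stool and the table is 220 mm.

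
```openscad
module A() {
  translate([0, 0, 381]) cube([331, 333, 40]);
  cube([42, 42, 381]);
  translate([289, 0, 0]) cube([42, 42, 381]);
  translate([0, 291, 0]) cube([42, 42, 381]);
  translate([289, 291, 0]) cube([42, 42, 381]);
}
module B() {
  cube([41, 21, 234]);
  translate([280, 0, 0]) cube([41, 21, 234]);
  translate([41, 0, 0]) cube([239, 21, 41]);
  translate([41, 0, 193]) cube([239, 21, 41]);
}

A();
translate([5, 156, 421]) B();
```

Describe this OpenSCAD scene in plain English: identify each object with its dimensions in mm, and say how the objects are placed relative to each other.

A is a four-legged stool. The seat is a 331×333×40 mm slab whose top surface is at z = 421 mm; four square legs, each 42×42 mm in cross-section, run from the floor (z = 0) to the underside of the seat, each flush with a corner of the seat.

B is a rectangular picture frame lying in the x–z plane (depth along y). The opening is 239 mm wide (x) by 152 mm tall (z), surrounded by a border 41 mm wide on all four sides. The frame is 21 mm deep and is made of two full-height vertical stiles with two horizontal rails fitted between them.

The picture frame is on top of the stool, centred.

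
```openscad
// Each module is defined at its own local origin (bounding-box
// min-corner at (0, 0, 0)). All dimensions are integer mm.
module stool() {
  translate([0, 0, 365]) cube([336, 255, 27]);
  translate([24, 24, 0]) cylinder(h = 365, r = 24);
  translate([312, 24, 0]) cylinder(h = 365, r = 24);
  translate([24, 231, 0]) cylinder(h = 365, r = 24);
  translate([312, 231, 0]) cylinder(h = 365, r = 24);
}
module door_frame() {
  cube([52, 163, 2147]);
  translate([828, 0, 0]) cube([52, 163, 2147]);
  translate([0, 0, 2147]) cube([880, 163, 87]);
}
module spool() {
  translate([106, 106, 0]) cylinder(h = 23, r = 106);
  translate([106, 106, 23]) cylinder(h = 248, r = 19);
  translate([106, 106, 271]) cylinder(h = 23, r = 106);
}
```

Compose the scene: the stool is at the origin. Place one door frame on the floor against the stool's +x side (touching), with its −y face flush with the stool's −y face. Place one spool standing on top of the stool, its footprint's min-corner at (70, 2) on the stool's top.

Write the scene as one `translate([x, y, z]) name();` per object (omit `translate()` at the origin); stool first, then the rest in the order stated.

stool();
translate([336, 0, 0]) door_frame();
translate([70, 2, 392]) spool();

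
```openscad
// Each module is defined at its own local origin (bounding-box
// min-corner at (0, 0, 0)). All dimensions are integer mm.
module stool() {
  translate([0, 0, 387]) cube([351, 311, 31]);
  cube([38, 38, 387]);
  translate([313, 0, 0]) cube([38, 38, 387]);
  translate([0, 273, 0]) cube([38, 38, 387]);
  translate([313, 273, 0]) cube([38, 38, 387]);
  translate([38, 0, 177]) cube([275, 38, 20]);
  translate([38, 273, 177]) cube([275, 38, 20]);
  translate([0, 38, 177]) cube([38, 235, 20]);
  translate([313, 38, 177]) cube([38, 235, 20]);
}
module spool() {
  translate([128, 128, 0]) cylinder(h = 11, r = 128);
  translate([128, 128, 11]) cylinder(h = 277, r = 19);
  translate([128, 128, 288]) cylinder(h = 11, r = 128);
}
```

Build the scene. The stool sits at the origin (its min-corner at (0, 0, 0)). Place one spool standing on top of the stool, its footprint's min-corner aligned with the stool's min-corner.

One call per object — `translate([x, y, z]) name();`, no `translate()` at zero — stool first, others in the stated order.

stool();
translate([0, 0, 418]) spool();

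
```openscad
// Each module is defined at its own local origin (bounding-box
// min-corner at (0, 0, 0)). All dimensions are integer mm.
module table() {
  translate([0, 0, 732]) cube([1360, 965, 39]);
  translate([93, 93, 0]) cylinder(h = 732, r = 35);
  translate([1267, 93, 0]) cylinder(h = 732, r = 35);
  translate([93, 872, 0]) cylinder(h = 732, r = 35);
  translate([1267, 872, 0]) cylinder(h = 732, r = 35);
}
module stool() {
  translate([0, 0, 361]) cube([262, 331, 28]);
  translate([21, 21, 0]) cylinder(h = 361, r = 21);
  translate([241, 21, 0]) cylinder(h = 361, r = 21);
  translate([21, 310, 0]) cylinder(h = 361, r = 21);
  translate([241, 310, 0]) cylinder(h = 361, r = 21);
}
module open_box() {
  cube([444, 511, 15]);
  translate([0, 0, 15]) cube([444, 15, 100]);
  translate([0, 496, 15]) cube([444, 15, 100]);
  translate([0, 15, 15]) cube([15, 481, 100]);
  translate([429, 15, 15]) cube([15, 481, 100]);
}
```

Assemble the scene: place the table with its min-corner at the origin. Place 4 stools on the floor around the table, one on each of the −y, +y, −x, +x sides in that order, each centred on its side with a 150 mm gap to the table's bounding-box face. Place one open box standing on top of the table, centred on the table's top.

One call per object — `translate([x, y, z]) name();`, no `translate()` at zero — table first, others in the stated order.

table();
translate([549, -481, 0]) stool();
translate([549, 1115, 0]) stool();
translate([-412, 317, 0]) stool();
translate([1510, 317, 0]) stool();
translate([458, 227, 771]) open_box();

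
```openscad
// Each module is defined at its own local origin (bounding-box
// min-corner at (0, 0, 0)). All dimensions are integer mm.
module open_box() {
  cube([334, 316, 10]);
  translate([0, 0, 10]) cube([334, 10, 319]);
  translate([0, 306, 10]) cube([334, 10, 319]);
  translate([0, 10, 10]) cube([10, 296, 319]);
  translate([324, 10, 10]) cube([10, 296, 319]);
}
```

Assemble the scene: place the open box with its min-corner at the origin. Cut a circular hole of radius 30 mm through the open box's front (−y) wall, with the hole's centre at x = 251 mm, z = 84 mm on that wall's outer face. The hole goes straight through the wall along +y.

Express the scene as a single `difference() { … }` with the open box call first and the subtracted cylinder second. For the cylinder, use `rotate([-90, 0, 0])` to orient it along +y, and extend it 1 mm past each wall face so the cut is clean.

difference() {
  open_box();
  translate([251, -1, 84]) rotate([-90, 0, 0]) cylinder(h = 12, r = 30);
}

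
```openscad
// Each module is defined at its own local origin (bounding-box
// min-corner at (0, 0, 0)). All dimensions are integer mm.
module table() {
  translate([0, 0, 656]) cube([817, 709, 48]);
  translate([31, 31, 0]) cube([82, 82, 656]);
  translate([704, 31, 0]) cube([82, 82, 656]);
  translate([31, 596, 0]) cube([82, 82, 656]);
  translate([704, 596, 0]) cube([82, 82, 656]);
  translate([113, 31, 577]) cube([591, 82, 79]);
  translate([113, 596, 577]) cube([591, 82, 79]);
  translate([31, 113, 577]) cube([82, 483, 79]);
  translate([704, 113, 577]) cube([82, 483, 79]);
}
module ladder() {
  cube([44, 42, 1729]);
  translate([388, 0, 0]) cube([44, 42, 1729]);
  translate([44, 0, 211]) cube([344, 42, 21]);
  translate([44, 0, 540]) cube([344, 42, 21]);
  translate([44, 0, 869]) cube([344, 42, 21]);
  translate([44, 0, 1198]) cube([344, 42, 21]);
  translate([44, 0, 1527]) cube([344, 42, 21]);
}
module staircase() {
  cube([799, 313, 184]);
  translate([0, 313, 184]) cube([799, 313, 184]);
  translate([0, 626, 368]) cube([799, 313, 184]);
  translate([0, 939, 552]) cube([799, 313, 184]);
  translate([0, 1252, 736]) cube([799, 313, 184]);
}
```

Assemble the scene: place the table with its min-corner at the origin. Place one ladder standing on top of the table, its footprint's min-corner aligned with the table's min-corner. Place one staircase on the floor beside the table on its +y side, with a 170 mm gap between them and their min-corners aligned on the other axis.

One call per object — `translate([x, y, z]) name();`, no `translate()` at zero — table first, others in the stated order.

table();
translate([0, 0, 704]) ladder();
translate([0, 879, 0]) staircase();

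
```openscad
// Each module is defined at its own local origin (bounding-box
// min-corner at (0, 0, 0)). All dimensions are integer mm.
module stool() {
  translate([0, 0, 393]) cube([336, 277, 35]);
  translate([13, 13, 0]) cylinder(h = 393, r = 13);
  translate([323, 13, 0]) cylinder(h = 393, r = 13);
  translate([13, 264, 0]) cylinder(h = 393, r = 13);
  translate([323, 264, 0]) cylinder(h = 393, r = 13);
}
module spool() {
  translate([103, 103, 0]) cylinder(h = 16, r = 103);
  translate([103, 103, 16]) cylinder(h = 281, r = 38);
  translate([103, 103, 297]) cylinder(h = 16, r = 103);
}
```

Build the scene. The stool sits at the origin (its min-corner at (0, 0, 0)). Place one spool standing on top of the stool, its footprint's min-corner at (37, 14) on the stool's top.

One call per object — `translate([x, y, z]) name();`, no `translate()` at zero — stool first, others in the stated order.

stool();
translate([37, 14, 428]) spool();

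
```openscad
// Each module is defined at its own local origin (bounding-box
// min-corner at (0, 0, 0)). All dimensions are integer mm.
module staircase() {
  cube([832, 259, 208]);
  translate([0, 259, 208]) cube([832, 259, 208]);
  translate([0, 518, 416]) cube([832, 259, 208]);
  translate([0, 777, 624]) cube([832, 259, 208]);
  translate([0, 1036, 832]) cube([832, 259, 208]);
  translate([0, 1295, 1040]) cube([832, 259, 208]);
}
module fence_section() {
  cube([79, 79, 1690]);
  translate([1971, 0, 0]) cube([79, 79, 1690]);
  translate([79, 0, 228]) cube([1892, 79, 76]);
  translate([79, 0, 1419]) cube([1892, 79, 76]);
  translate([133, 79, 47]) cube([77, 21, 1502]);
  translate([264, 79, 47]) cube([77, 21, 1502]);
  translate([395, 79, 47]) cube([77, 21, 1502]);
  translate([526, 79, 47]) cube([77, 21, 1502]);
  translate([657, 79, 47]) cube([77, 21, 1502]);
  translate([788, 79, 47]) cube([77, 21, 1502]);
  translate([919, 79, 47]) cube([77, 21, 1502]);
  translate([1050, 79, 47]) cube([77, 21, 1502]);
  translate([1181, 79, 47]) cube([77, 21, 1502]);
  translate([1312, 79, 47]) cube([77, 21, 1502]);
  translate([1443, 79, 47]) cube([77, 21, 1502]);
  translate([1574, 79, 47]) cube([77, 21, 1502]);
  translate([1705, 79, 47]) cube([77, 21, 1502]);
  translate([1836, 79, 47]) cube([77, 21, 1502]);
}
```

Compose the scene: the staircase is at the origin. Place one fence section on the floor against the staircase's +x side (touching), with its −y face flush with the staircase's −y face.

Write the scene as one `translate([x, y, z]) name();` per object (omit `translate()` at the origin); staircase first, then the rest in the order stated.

staircase();
translate([832, 0, 0]) fence_section();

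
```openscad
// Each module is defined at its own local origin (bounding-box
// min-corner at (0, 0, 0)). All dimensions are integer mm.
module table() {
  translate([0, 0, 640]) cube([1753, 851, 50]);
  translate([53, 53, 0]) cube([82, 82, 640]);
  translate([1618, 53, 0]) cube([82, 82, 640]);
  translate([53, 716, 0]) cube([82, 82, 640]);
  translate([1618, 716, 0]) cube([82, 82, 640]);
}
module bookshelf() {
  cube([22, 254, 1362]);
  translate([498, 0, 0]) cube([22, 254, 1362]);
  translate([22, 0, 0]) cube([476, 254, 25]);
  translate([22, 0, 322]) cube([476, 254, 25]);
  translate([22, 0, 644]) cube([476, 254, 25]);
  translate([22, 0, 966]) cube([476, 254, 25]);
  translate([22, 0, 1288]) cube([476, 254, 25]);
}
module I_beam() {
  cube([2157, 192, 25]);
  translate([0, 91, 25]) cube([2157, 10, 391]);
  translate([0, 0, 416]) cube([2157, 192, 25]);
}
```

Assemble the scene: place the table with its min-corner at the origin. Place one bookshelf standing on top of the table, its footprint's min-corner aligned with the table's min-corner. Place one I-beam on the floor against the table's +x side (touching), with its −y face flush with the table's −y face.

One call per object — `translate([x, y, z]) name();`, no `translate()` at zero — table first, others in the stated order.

table();
translate([0, 0, 690]) bookshelf();
translate([1753, 0, 0]) I_beam();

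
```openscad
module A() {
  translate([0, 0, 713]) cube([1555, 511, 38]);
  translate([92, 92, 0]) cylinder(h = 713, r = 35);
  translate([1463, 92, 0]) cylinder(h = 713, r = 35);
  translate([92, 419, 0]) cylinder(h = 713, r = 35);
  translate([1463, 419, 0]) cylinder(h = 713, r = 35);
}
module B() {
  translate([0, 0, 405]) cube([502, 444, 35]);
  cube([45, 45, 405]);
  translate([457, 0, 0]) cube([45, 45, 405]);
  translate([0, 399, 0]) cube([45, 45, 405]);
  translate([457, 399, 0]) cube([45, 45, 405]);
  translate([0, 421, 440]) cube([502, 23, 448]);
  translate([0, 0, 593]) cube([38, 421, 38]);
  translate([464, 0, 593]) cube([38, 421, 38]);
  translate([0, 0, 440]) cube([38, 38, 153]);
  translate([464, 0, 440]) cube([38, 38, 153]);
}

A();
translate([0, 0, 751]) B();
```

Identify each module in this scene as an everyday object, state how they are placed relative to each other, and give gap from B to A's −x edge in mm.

A is a table. B is a chair. The chair is on top of the table. The gap from the chair to the table's −x edge is 0 mm.

The chair's min-x is at 0; the table's min-x is 0; gap = 0 mm.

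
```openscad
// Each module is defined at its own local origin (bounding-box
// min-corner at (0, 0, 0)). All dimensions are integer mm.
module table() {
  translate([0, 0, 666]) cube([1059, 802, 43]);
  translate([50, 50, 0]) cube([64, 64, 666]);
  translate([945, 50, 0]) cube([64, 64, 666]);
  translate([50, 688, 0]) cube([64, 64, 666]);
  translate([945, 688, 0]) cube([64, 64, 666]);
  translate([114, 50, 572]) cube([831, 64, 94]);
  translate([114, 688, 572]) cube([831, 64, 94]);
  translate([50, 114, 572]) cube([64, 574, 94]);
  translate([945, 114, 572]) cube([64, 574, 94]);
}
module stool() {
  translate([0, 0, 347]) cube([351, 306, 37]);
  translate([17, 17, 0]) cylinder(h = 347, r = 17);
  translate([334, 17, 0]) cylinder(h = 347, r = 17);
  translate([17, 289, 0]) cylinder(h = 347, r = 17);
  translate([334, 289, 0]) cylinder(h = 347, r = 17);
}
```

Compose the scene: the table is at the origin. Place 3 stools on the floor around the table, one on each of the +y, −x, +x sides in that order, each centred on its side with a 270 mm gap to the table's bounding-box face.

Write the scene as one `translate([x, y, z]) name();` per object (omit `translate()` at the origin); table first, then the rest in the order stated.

table();
translate([354, 1072, 0]) stool();
translate([-621, 248, 0]) stool();
translate([1329, 248, 0]) stool();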